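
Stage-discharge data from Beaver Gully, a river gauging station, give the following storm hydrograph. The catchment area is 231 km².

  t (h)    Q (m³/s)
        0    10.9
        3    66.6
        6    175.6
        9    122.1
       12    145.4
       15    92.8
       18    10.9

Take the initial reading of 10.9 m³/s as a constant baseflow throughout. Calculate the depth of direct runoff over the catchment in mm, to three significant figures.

Direct runoff: 0.0, 55.7, 164.7, 111.2, 134.5, 81.9, 0.0 m³/s; ΣQ_DR = 548.0 m³/s.
V = ΣQ_DR · Δt = 548.0 × 10800 s = 5.918 × 10^6 m³.
Over A = 231 km², depth = V / A = 25.6 mm.

d ≈ 25.6 mm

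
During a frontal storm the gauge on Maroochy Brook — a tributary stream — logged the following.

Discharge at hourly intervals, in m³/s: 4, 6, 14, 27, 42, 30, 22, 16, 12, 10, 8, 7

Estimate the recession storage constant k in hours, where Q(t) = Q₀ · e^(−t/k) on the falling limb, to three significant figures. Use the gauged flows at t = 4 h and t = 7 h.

k ≈ 3.11 h

On the falling limb, Q drops from 42 to 16 m³/s between t = 4 h and t = 7 h (Δt = 3 h).
k = −Δt / ln(Q₂/Q₁) = −3 / ln(16/42) = 3.11 h.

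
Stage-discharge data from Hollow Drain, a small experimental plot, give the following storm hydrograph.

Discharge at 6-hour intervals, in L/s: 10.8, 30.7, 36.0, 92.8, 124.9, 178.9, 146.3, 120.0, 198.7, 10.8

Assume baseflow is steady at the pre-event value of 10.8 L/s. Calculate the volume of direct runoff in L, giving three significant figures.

Direct-runoff ordinates (Q − Q_b): 0.0, 19.9, 25.2, 82.0, 114.1, 168.1, 135.5, 109.2, 187.9, 0.0 L/s.
ΣQ_DR = 841.9 L/s.
With Δt = 6 h = 21600 s, V = ΣQ_DR · Δt = 841.9 × 21600 = 1.82 × 10^7 L.

V ≈ 1.82 × 10^7 L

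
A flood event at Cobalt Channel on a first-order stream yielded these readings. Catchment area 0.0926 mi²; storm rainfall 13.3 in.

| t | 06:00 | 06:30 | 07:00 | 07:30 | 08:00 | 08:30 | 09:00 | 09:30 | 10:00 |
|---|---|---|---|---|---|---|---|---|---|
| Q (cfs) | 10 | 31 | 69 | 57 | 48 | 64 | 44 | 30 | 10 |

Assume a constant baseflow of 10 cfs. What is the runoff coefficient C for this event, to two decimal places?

ΣQ_DR = 273.0 cfs; V = ΣQ_DR·Δt = 4.914 × 10^5 ft³.
Runoff depth d = V / A = 2.284 in.
C = d / P = 2.284 / 13.3 = 0.17.

C ≈ 0.17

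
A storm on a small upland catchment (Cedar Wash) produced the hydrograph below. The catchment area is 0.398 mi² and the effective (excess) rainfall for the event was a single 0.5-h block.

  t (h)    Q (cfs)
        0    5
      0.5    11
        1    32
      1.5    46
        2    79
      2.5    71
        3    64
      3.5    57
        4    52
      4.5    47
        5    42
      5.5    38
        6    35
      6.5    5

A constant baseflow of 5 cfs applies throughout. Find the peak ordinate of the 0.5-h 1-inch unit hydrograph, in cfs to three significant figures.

U_p ≈ 74.0 cfs

Direct runoff: 0.0, 6.0, 27.0, 41.0, 74.0, 66.0, 59.0, 52.0, 47.0, 42.0, 37.0, 33.0, 30.0, 0.0 cfs; ΣQ_DR = 514.0 cfs, peak = 74.0 cfs.
Runoff depth d = ΣQ_DR·Δt / A = 514.0 × 1800 / (0.398 mi²) = 1.001 in.
The 1-inch UH is the DRH scaled by (1 in)/d, so U_p = 74.0 × 1/1.001 = 74.0 cfs.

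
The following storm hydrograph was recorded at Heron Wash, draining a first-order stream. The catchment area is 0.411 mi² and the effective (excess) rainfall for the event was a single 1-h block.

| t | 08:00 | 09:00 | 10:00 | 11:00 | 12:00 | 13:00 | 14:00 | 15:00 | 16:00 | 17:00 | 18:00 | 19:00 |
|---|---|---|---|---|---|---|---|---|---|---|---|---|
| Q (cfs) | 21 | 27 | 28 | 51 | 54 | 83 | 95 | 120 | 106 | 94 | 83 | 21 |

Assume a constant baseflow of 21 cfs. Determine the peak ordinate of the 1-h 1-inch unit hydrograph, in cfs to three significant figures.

U_p ≈ 49.5 cfs

Direct runoff: 0.0, 6.0, 7.0, 30.0, 33.0, 62.0, 74.0, 99.0, 85.0, 73.0, 62.0, 0.0 cfs; ΣQ_DR = 531.0 cfs, peak = 99.0 cfs.
Runoff depth d = ΣQ_DR·Δt / A = 531.0 × 3600 / (0.411 mi²) = 2.002 in.
The 1-inch UH is the DRH scaled by (1 in)/d, so U_p = 99.0 × 1/2.002 = 49.5 cfs.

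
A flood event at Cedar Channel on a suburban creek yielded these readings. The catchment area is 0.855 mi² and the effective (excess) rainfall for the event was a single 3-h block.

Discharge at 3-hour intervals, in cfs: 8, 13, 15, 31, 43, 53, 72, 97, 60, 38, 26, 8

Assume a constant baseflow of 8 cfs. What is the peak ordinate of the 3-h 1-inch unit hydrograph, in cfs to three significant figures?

Direct runoff: 0.0, 5.0, 7.0, 23.0, 35.0, 45.0, 64.0, 89.0, 52.0, 30.0, 18.0, 0.0 cfs; ΣQ_DR = 368.0 cfs, peak = 89.0 cfs.
Runoff depth d = ΣQ_DR·Δt / A = 368.0 × 10800 / (0.855 mi²) = 2.001 in.
The 1-inch UH is the DRH scaled by (1 in)/d, so U_p = 89.0 × 1/2.001 = 44.5 cfs.

U_p ≈ 44.5 cfs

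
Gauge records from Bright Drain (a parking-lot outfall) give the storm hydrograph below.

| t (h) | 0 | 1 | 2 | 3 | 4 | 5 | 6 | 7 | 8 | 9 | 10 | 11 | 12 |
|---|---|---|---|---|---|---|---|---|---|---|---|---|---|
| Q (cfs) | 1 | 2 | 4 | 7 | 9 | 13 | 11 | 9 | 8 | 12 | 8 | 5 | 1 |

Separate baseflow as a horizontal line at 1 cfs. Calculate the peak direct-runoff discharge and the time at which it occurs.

Subtracting baseflow gives direct-runoff ordinates: 0.0, 1.0, 3.0, 6.0, 8.0, 12.0, 10.0, 8.0, 7.0, 11.0, 7.0, 4.0, 0.0 cfs.
The maximum is 12.0 cfs, occurring at the reading for t = 5 h.

Q_p = 12.0 cfs at t = 5 h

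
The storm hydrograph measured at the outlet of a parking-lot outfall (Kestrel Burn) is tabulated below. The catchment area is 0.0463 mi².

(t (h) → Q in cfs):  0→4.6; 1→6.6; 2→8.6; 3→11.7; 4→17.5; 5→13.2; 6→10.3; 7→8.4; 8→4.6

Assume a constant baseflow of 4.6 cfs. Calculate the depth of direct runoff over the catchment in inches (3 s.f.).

Direct runoff: 0.0, 2.0, 4.0, 7.1, 12.9, 8.6, 5.7, 3.8, 0.0 cfs; ΣQ_DR = 44.10 cfs.
V = ΣQ_DR · Δt = 44.10 × 3600 s = 1.588 × 10^5 ft³.
Over A = 0.0463 mi², depth = V / A = 1.48 in.

d ≈ 1.48 in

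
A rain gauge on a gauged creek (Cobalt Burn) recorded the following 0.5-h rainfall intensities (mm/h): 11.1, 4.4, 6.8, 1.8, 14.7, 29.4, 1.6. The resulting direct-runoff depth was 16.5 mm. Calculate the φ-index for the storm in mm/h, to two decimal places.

φ ≈ 7.40 mm/h

Only the 3 blocks with intensity above φ contribute runoff: 11.1, 14.7, 29.4 mm/h.
Σ(I−φ)·Δt = d  ⇒  (11.1+14.7+29.4 − 3φ)·0.5 = 16.5
φ = (55.20 − 16.5/0.5) / 3 = 7.40 mm/h.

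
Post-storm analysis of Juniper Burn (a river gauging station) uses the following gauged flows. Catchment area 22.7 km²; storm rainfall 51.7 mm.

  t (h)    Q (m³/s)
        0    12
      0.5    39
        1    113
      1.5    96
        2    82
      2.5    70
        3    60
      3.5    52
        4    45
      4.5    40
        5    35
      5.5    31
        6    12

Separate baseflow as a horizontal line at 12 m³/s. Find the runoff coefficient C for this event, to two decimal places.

C ≈ 0.81

ΣQ_DR = 531.0 m³/s; V = ΣQ_DR·Δt = 9.558 × 10^5 m³.
Runoff depth d = V / A = 42.11 mm.
C = d / P = 42.11 / 51.7 = 0.81.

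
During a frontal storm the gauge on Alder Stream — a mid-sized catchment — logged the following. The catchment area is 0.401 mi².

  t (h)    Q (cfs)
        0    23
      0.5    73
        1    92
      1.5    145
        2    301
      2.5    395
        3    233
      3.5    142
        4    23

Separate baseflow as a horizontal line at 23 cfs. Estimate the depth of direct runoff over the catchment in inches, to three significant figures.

d ≈ 2.36 in

Direct runoff: 0.0, 50.0, 69.0, 122.0, 278.0, 372.0, 210.0, 119.0, 0.0 cfs; ΣQ_DR = 1220 cfs.
V = ΣQ_DR · Δt = 1220 × 1800 s = 2.196 × 10^6 ft³.
Over A = 0.401 mi², depth = V / A = 2.36 in.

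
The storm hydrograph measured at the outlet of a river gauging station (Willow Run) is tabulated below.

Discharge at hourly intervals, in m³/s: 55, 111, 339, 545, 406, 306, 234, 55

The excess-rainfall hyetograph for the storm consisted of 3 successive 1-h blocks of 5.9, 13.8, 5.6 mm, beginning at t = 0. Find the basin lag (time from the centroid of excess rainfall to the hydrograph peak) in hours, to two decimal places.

Centroid of excess rainfall: t_c = Σ P_i·t̄_i / ΣP_i = 1.4881 h (block centres at 0.5, 1.5, 2.5 h).
Hydrograph peak occurs at t = 3 h, so basin lag t_L = 3 − 1.4881 = 1.51 h.

t_L ≈ 1.51 h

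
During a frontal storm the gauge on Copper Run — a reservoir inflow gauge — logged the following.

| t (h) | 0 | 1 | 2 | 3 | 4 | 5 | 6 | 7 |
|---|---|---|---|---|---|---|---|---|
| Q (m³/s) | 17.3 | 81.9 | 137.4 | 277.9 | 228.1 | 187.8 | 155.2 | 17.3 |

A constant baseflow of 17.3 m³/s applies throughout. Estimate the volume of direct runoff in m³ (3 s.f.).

V ≈ 3.47 × 10^6 m³

Direct-runoff ordinates (Q − Q_b): 0.0, 64.6, 120.1, 260.6, 210.8, 170.5, 137.9, 0.0 m³/s.
ΣQ_DR = 964.5 m³/s.
With Δt = 1 h = 3600 s, V = ΣQ_DR · Δt = 964.5 × 3600 = 3.47 × 10^6 m³.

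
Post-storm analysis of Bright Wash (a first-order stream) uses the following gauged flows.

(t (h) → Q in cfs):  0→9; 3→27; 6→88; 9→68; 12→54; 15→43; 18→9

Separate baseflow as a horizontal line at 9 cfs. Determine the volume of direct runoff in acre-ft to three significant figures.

Direct-runoff ordinates (Q − Q_b): 0.0, 18.0, 79.0, 59.0, 45.0, 34.0, 0.0 cfs.
ΣQ_DR = 235.0 cfs.
With Δt = 3 h = 10800 s, V = ΣQ_DR · Δt = 235.0 × 10800 = 2.54 × 10^6 ft³ = 58.3 acre-ft.

V ≈ 58.3 acre-ft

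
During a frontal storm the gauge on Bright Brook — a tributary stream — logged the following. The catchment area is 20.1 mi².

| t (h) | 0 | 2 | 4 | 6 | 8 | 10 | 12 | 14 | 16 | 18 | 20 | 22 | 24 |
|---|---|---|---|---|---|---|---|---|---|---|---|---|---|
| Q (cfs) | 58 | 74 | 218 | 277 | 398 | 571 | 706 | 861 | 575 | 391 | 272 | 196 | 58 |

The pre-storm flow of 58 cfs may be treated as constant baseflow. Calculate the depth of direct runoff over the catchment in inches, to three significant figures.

d ≈ 0.601 in

Direct runoff: 0.0, 16.0, 160.0, 219.0, 340.0, 513.0, 648.0, 803.0, 517.0, 333.0, 214.0, 138.0, 0.0 cfs; ΣQ_DR = 3901 cfs.
V = ΣQ_DR · Δt = 3901 × 7200 s = 2.809 × 10^7 ft³.
Over A = 20.1 mi², depth = V / A = 0.601 in.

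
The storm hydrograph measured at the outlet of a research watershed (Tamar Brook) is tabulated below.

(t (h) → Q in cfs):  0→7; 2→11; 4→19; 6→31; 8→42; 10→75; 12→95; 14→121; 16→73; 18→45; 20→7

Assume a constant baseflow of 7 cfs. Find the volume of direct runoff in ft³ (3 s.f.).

Direct-runoff ordinates (Q − Q_b): 0.0, 4.0, 12.0, 24.0, 35.0, 68.0, 88.0, 114.0, 66.0, 38.0, 0.0 cfs.
ΣQ_DR = 449.0 cfs.
With Δt = 2 h = 7200 s, V = ΣQ_DR · Δt = 449.0 × 7200 = 3.23 × 10^6 ft³.

V ≈ 3.23 × 10^6 ft³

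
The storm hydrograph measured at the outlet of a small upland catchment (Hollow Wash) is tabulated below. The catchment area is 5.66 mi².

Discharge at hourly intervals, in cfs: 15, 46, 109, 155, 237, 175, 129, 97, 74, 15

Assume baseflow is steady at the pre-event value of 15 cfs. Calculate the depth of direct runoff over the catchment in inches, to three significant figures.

Direct runoff: 0.0, 31.0, 94.0, 140.0, 222.0, 160.0, 114.0, 82.0, 59.0, 0.0 cfs; ΣQ_DR = 902.0 cfs.
V = ΣQ_DR · Δt = 902.0 × 3600 s = 3.247 × 10^6 ft³.
Over A = 5.66 mi², depth = V / A = 0.247 in.

d ≈ 0.247 in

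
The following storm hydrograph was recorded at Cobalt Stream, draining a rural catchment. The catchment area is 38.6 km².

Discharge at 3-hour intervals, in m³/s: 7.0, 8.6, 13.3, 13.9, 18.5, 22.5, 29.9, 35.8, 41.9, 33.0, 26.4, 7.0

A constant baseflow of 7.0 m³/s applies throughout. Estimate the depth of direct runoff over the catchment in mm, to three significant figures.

d ≈ 48.6 mm

Direct runoff: 0.0, 1.6, 6.3, 6.9, 11.5, 15.5, 22.9, 28.8, 34.9, 26.0, 19.4, 0.0 m³/s; ΣQ_DR = 173.8 m³/s.
V = ΣQ_DR · Δt = 173.8 × 10800 s = 1.877 × 10^6 m³.
Over A = 38.6 km², depth = V / A = 48.6 mm.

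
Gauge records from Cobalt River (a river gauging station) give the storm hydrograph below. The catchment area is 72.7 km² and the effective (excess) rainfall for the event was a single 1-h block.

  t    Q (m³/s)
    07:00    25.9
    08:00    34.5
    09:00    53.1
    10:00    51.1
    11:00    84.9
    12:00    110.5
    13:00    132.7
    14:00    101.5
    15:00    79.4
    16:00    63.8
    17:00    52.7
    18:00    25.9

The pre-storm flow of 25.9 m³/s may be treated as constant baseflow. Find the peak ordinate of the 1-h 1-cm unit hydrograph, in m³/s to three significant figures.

Direct runoff: 0.0, 8.6, 27.2, 25.2, 59.0, 84.6, 106.8, 75.6, 53.5, 37.9, 26.8, 0.0 m³/s; ΣQ_DR = 505.2 m³/s, peak = 106.8 m³/s.
Runoff depth d = ΣQ_DR·Δt / A = 505.2 × 3600 / (72.7 km²) = 25.02 mm.
The 1-cm UH is the DRH scaled by (10 mm)/d, so U_p = 106.8 × 10/25.02 = 42.7 m³/s.

U_p ≈ 42.7 m³/s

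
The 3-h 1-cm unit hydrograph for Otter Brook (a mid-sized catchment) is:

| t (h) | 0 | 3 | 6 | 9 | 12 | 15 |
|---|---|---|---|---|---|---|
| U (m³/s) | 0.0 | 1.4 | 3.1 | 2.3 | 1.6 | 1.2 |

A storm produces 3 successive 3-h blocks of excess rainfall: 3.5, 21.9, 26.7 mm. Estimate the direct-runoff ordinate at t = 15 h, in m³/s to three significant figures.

Q ≈ 10.1 m³/s

By discrete convolution, Q_j = Σ (P_i / 10 mm) · U_{j−i}.
At t = 15 h (j=5): Q = (3.5/10)·1.2 + (21.9/10)·1.6 + (26.7/10)·2.3 = 10.1 m³/s.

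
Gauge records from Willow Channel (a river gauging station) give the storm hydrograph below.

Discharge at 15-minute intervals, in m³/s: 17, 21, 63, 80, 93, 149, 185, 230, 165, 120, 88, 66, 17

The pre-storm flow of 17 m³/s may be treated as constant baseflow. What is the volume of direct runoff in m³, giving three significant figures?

Direct-runoff ordinates (Q − Q_b): 0.0, 4.0, 46.0, 63.0, 76.0, 132.0, 168.0, 213.0, 148.0, 103.0, 71.0, 49.0, 0.0 m³/s.
ΣQ_DR = 1073 m³/s.
With Δt = 0.25 h = 900 s, V = ΣQ_DR · Δt = 1073 × 900 = 9.66 × 10^5 m³.

V ≈ 9.66 × 10^5 m³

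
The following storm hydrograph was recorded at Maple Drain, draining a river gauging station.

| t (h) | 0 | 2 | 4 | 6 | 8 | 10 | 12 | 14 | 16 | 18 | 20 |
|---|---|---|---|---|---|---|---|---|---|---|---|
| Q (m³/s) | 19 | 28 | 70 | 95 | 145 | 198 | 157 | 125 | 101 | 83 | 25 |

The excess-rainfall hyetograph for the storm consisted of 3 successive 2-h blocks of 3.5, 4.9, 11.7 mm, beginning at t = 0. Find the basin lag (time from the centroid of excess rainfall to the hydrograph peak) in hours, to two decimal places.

t_L ≈ 6.18 h

Centroid of excess rainfall: t_c = Σ P_i·t̄_i / ΣP_i = 3.8159 h (block centres at 1, 3, 5 h).
Hydrograph peak occurs at t = 10 h, so basin lag t_L = 10 − 3.8159 = 6.18 h.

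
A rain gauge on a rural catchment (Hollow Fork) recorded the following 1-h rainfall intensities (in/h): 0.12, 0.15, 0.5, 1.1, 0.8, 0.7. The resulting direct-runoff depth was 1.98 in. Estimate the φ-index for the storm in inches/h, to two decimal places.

φ ≈ 0.28 in/h

Only the 4 blocks with intensity above φ contribute runoff: 0.5, 1.1, 0.8, 0.7 in/h.
Σ(I−φ)·Δt = d  ⇒  (0.5+1.1+0.8+0.7 − 4φ)·1 = 1.98
φ = (3.100 − 1.98/1) / 4 = 0.28 in/h.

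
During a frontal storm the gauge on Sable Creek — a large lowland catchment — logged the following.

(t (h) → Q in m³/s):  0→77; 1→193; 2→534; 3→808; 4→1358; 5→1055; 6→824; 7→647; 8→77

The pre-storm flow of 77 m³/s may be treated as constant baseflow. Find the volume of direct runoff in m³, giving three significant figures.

V ≈ 1.76 × 10^7 m³

Direct-runoff ordinates (Q − Q_b): 0.0, 116.0, 457.0, 731.0, 1281.0, 978.0, 747.0, 570.0, 0.0 m³/s.
ΣQ_DR = 4880 m³/s.
With Δt = 1 h = 3600 s, V = ΣQ_DR · Δt = 4880 × 3600 = 1.76 × 10^7 m³.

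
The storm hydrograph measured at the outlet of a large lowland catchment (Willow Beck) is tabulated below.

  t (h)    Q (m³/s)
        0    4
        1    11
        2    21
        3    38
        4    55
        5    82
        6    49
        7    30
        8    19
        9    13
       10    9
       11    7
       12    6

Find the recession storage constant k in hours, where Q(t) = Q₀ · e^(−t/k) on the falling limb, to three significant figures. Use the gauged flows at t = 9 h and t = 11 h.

On the falling limb, Q drops from 13 to 7 m³/s between t = 9 h and t = 11 h (Δt = 2 h).
k = −Δt / ln(Q₂/Q₁) = −2 / ln(7/13) = 3.23 h.

k ≈ 3.23 h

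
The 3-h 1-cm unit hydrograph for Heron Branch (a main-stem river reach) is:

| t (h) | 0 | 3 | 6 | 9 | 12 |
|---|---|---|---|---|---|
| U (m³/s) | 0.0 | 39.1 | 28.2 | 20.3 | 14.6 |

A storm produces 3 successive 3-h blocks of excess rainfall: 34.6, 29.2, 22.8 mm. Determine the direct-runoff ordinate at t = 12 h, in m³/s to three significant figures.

By discrete convolution, Q_j = Σ (P_i / 10 mm) · U_{j−i}.
At t = 12 h (j=4): Q = (34.6/10)·14.6 + (29.2/10)·20.3 + (22.8/10)·28.2 = 174 m³/s.

Q ≈ 174 m³/s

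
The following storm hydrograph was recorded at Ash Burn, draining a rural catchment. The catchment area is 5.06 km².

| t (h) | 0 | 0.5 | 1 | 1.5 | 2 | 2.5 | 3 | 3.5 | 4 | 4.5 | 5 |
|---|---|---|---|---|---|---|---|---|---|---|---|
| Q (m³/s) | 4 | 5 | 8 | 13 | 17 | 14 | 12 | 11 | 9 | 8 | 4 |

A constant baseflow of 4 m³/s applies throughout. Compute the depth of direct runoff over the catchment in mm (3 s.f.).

d ≈ 21.7 mm

Direct runoff: 0.0, 1.0, 4.0, 9.0, 13.0, 10.0, 8.0, 7.0, 5.0, 4.0, 0.0 m³/s; ΣQ_DR = 61.00 m³/s.
V = ΣQ_DR · Δt = 61.00 × 1800 s = 1.098 × 10^5 m³.
Over A = 5.06 km², depth = V / A = 21.7 mm.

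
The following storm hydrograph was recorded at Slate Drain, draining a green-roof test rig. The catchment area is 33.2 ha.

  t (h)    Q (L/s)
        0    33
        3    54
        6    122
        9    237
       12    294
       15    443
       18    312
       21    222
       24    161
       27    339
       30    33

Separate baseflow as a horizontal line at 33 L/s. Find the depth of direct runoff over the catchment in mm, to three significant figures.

d ≈ 61.4 mm

Direct runoff: 0.0, 21.0, 89.0, 204.0, 261.0, 410.0, 279.0, 189.0, 128.0, 306.0, 0.0 L/s; ΣQ_DR = 1887 L/s.
V = ΣQ_DR · Δt = 1887 × 10800 s = 2.038 × 10^7 L.
Over A = 33.2 ha, depth = V / A = 61.4 mm.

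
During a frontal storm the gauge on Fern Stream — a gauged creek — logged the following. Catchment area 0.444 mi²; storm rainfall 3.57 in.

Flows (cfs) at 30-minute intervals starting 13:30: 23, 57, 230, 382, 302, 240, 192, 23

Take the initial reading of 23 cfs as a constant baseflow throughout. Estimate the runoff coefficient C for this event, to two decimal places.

ΣQ_DR = 1265 cfs; V = ΣQ_DR·Δt = 2.277 × 10^6 ft³.
Runoff depth d = V / A = 2.207 in.
C = d / P = 2.207 / 3.57 = 0.62.

C ≈ 0.62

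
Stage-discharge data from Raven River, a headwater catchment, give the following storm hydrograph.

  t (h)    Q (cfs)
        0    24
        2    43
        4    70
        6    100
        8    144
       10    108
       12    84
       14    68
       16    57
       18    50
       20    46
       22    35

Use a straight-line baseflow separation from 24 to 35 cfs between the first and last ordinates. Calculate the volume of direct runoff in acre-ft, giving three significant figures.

Direct-runoff ordinates (Q − Q_b): 0.00, 18.00, 44.00, 73.00, 116.00, 79.00, 54.00, 37.00, 25.00, 17.00, 12.00, 0.00 cfs.
ΣQ_DR = 475.0 cfs.
With Δt = 2 h = 7200 s, V = ΣQ_DR · Δt = 475.0 × 7200 = 3.42 × 10^6 ft³ = 78.5 acre-ft.

V ≈ 78.5 acre-ft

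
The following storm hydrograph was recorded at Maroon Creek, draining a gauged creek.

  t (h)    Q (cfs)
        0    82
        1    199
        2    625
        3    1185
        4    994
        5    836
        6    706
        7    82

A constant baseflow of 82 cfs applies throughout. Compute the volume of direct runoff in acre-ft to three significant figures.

V ≈ 335 acre-ft

Direct-runoff ordinates (Q − Q_b): 0.0, 117.0, 543.0, 1103.0, 912.0, 754.0, 624.0, 0.0 cfs.
ΣQ_DR = 4053 cfs.
With Δt = 1 h = 3600 s, V = ΣQ_DR · Δt = 4053 × 3600 = 1.46 × 10^7 ft³ = 335 acre-ft.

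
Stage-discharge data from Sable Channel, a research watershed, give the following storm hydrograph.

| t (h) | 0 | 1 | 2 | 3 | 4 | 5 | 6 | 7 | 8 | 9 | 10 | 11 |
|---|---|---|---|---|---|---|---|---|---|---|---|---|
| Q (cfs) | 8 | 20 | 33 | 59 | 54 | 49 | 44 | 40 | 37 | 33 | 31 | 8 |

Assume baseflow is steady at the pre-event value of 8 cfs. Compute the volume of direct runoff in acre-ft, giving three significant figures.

Direct-runoff ordinates (Q − Q_b): 0.0, 12.0, 25.0, 51.0, 46.0, 41.0, 36.0, 32.0, 29.0, 25.0, 23.0, 0.0 cfs.
ΣQ_DR = 320.0 cfs.
With Δt = 1 h = 3600 s, V = ΣQ_DR · Δt = 320.0 × 3600 = 1.15 × 10^6 ft³ = 26.4 acre-ft.

V ≈ 26.4 acre-ft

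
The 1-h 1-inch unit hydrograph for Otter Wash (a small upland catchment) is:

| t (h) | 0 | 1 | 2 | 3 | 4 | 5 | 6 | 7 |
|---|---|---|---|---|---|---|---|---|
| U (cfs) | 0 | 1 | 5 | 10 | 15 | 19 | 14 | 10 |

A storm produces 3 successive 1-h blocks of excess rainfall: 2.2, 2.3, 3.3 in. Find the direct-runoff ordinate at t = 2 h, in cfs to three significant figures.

Q ≈ 13.3 cfs

By discrete convolution, Q_j = Σ (P_i / 1 in) · U_{j−i}.
At t = 2 h (j=2): Q = (2.2/1)·5 + (2.3/1)·1 + (3.3/1)·0 = 13.3 cfs.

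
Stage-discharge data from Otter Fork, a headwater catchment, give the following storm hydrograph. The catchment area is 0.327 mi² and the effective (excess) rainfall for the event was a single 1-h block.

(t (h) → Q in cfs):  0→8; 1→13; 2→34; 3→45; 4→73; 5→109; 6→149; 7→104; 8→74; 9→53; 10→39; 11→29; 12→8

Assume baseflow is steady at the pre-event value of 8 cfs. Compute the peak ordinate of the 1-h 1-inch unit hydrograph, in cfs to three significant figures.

U_p ≈ 46.9 cfs

Direct runoff: 0.0, 5.0, 26.0, 37.0, 65.0, 101.0, 141.0, 96.0, 66.0, 45.0, 31.0, 21.0, 0.0 cfs; ΣQ_DR = 634.0 cfs, peak = 141.0 cfs.
Runoff depth d = ΣQ_DR·Δt / A = 634.0 × 3600 / (0.327 mi²) = 3.004 in.
The 1-inch UH is the DRH scaled by (1 in)/d, so U_p = 141.0 × 1/3.004 = 46.9 cfs.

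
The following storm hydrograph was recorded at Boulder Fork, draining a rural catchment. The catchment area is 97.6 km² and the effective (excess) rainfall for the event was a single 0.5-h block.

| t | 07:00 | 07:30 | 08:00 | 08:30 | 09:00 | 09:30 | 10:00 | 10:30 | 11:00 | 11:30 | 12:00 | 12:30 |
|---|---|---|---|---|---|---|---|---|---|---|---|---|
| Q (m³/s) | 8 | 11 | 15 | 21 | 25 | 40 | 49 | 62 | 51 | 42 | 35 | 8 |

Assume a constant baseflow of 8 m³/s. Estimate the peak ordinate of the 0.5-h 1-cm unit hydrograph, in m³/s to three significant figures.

U_p ≈ 108 m³/s

Direct runoff: 0.0, 3.0, 7.0, 13.0, 17.0, 32.0, 41.0, 54.0, 43.0, 34.0, 27.0, 0.0 m³/s; ΣQ_DR = 271.0 m³/s, peak = 54.0 m³/s.
Runoff depth d = ΣQ_DR·Δt / A = 271.0 × 1800 / (97.6 km²) = 4.998 mm.
The 1-cm UH is the DRH scaled by (10 mm)/d, so U_p = 54.0 × 10/4.998 = 108 m³/s.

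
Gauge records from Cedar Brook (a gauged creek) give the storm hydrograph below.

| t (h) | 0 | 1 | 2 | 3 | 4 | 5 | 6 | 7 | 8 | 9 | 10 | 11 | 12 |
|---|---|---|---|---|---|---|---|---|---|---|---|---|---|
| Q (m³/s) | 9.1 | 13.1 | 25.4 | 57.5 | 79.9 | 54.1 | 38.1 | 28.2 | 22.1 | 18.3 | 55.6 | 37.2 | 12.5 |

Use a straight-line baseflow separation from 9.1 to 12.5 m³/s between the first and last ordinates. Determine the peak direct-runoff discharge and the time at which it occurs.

Q_p = 69.67 m³/s at t = 4 h

Subtracting baseflow gives direct-runoff ordinates: 0.00, 3.72, 15.73, 47.55, 69.67, 43.58, 27.30, 17.12, 10.73, 6.65, 43.67, 24.98, 0.00 m³/s.
The maximum is 69.67 m³/s, occurring at the reading for t = 4 h.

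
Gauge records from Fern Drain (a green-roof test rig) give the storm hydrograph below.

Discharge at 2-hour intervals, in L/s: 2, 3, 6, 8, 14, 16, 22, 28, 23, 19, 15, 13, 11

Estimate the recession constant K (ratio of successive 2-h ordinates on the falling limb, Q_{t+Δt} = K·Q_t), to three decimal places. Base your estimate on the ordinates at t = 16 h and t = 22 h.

Using the recession-limb readings at t = 16 h and t = 22 h: Q falls from 23 to 13 L/s over 3 intervals.
K = (Q₂/Q₁)^(1/3) = (13/23)^(1/3) = 0.827.

K ≈ 0.827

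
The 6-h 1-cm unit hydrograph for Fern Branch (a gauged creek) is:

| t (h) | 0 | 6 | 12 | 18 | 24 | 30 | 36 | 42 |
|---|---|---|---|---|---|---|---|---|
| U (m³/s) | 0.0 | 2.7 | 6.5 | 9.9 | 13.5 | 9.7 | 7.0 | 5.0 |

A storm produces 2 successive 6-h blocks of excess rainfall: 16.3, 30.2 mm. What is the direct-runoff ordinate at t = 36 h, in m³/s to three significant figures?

Q ≈ 40.7 m³/s

By discrete convolution, Q_j = Σ (P_i / 10 mm) · U_{j−i}.
At t = 36 h (j=6): Q = (16.3/10)·7.0 + (30.2/10)·9.7 = 40.7 m³/s.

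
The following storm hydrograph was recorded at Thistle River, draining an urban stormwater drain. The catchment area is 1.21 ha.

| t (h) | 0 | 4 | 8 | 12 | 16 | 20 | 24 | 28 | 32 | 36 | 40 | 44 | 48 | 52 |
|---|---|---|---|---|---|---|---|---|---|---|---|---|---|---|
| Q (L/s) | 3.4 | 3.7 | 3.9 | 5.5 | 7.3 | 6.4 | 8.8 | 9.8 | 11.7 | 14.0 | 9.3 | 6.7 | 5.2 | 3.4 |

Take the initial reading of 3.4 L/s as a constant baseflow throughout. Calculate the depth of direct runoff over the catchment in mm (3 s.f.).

Direct runoff: 0.0, 0.3, 0.5, 2.1, 3.9, 3.0, 5.4, 6.4, 8.3, 10.6, 5.9, 3.3, 1.8, 0.0 L/s; ΣQ_DR = 51.50 L/s.
V = ΣQ_DR · Δt = 51.50 × 14400 s = 7.416 × 10^5 L.
Over A = 1.21 ha, depth = V / A = 61.3 mm.

d ≈ 61.3 mm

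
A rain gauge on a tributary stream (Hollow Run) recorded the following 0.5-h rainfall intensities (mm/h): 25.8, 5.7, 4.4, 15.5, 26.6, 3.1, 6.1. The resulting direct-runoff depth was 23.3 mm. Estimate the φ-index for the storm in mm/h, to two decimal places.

Only the 3 blocks with intensity above φ contribute runoff: 25.8, 15.5, 26.6 mm/h.
Σ(I−φ)·Δt = d  ⇒  (25.8+15.5+26.6 − 3φ)·0.5 = 23.3
φ = (67.90 − 23.3/0.5) / 3 = 7.10 mm/h.

φ ≈ 7.10 mm/h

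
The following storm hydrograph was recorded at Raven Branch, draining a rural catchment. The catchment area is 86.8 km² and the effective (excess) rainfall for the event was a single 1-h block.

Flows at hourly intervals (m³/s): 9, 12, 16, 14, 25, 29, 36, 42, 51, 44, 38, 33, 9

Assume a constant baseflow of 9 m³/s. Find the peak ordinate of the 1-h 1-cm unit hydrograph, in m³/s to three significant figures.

Direct runoff: 0.0, 3.0, 7.0, 5.0, 16.0, 20.0, 27.0, 33.0, 42.0, 35.0, 29.0, 24.0, 0.0 m³/s; ΣQ_DR = 241.0 m³/s, peak = 42.0 m³/s.
Runoff depth d = ΣQ_DR·Δt / A = 241.0 × 3600 / (86.8 km²) = 9.995 mm.
The 1-cm UH is the DRH scaled by (10 mm)/d, so U_p = 42.0 × 10/9.995 = 42.0 m³/s.

U_p ≈ 42.0 m³/s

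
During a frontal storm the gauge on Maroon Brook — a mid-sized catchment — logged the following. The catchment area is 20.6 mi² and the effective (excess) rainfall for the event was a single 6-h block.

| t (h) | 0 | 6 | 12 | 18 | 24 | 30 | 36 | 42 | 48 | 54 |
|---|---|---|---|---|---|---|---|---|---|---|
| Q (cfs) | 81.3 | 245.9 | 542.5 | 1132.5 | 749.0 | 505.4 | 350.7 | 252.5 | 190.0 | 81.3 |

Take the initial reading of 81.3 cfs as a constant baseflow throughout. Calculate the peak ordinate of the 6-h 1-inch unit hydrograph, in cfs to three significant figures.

U_p ≈ 702 cfs

Direct runoff: 0.0, 164.6, 461.2, 1051.2, 667.7, 424.1, 269.4, 171.2, 108.7, 0.0 cfs; ΣQ_DR = 3318 cfs, peak = 1051.2 cfs.
Runoff depth d = ΣQ_DR·Δt / A = 3318 × 21600 / (20.6 mi²) = 1.498 in.
The 1-inch UH is the DRH scaled by (1 in)/d, so U_p = 1051.2 × 1/1.498 = 702 cfs.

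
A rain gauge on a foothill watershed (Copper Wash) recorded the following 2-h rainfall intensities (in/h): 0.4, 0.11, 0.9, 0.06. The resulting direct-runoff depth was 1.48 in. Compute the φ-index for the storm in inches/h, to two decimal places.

Only the 2 blocks with intensity above φ contribute runoff: 0.4, 0.9 in/h.
Σ(I−φ)·Δt = d  ⇒  (0.4+0.9 − 2φ)·2 = 1.48
φ = (1.300 − 1.48/2) / 2 = 0.28 in/h.

φ ≈ 0.28 in/h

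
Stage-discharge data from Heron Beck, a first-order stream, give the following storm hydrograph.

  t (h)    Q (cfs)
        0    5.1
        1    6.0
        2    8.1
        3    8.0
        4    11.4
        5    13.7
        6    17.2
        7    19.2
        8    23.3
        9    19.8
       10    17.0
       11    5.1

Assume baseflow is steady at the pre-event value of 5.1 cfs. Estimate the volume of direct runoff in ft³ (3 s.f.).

Direct-runoff ordinates (Q − Q_b): 0.0, 0.9, 3.0, 2.9, 6.3, 8.6, 12.1, 14.1, 18.2, 14.7, 11.9, 0.0 cfs.
ΣQ_DR = 92.70 cfs.
With Δt = 1 h = 3600 s, V = ΣQ_DR · Δt = 92.70 × 3600 = 3.34 × 10^5 ft³.

V ≈ 3.34 × 10^5 ft³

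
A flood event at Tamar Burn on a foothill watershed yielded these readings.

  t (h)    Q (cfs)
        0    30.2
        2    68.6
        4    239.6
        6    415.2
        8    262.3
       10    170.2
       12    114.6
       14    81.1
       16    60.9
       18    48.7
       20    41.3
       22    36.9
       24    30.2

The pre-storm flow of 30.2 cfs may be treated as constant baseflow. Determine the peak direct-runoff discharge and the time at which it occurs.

Q_p = 385.0 cfs at t = 6 h

Subtracting baseflow gives direct-runoff ordinates: 0.0, 38.4, 209.4, 385.0, 232.1, 140.0, 84.4, 50.9, 30.7, 18.5, 11.1, 6.7, 0.0 cfs.
The maximum is 385.0 cfs, occurring at the reading for t = 6 h.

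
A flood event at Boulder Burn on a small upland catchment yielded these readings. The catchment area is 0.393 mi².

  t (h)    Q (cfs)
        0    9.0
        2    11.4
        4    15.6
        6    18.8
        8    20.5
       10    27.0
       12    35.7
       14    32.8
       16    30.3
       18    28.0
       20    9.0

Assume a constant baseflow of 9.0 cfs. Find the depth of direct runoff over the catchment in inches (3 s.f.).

d ≈ 1.10 in

Direct runoff: 0.0, 2.4, 6.6, 9.8, 11.5, 18.0, 26.7, 23.8, 21.3, 19.0, 0.0 cfs; ΣQ_DR = 139.1 cfs.
V = ΣQ_DR · Δt = 139.1 × 7200 s = 1.002 × 10^6 ft³.
Over A = 0.393 mi², depth = V / A = 1.10 in.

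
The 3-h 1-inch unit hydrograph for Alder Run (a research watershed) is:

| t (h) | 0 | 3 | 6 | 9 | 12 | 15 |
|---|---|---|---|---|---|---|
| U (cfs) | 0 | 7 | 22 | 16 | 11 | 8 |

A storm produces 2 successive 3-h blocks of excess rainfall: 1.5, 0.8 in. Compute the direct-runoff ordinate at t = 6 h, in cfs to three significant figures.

Q ≈ 38.6 cfs

By discrete convolution, Q_j = Σ (P_i / 1 in) · U_{j−i}.
At t = 6 h (j=2): Q = (1.5/1)·22 + (0.8/1)·7 = 38.6 cfs.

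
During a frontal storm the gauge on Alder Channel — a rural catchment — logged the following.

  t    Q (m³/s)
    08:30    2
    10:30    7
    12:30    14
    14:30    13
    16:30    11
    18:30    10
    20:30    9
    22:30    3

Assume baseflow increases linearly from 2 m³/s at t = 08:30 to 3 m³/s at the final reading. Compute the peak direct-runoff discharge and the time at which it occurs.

Q_p = 11.71 m³/s at t = 12:30

Subtracting baseflow gives direct-runoff ordinates: 0.00, 4.86, 11.71, 10.57, 8.43, 7.29, 6.14, 0.00 m³/s.
The maximum is 11.71 m³/s, occurring at the reading for t = 12:30.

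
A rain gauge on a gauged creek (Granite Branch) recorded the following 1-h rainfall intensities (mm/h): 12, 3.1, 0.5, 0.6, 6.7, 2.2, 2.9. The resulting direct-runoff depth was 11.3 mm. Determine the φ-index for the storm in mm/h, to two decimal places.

Only the 2 blocks with intensity above φ contribute runoff: 12, 6.7 mm/h.
Σ(I−φ)·Δt = d  ⇒  (12+6.7 − 2φ)·1 = 11.3
φ = (18.70 − 11.3/1) / 2 = 3.70 mm/h.

φ ≈ 3.70 mm/h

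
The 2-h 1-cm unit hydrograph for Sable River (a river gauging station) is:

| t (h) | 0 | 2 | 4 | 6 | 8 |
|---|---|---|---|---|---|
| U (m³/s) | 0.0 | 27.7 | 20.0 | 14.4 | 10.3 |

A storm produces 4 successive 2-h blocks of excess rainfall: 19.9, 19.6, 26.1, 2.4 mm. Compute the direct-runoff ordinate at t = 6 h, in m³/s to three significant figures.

Q ≈ 140 m³/s

By discrete convolution, Q_j = Σ (P_i / 10 mm) · U_{j−i}.
At t = 6 h (j=3): Q = (19.9/10)·14.4 + (19.6/10)·20.0 + (26.1/10)·27.7 + (2.4/10)·0.0 = 140 m³/s.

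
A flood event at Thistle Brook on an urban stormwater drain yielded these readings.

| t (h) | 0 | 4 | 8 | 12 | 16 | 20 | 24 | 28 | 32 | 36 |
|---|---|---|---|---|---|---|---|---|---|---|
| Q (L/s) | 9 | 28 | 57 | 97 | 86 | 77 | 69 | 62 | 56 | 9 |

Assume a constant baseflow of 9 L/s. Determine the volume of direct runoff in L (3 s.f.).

V ≈ 6.62 × 10^6 L

Direct-runoff ordinates (Q − Q_b): 0.0, 19.0, 48.0, 88.0, 77.0, 68.0, 60.0, 53.0, 47.0, 0.0 L/s.
ΣQ_DR = 460.0 L/s.
With Δt = 4 h = 14400 s, V = ΣQ_DR · Δt = 460.0 × 14400 = 6.62 × 10^6 L.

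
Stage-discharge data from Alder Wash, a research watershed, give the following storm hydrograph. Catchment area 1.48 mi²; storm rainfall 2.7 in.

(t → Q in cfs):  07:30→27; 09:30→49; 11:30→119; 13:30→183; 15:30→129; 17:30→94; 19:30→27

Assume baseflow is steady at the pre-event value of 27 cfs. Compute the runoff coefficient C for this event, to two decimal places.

ΣQ_DR = 439.0 cfs; V = ΣQ_DR·Δt = 3.161 × 10^6 ft³.
Runoff depth d = V / A = 0.9193 in.
C = d / P = 0.9193 / 2.7 = 0.34.

C ≈ 0.34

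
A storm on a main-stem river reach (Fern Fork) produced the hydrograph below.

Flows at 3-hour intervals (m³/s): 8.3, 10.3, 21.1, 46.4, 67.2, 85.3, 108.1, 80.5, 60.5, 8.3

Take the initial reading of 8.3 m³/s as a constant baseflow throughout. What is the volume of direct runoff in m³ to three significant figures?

V ≈ 4.46 × 10^6 m³

Direct-runoff ordinates (Q − Q_b): 0.0, 2.0, 12.8, 38.1, 58.9, 77.0, 99.8, 72.2, 52.2, 0.0 m³/s.
ΣQ_DR = 413.0 m³/s.
With Δt = 3 h = 10800 s, V = ΣQ_DR · Δt = 413.0 × 10800 = 4.46 × 10^6 m³.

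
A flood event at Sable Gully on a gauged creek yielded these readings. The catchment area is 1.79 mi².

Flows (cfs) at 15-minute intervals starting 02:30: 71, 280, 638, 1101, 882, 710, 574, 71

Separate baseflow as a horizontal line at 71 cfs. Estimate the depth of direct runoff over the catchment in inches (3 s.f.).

d ≈ 0.814 in

Direct runoff: 0.0, 209.0, 567.0, 1030.0, 811.0, 639.0, 503.0, 0.0 cfs; ΣQ_DR = 3759 cfs.
V = ΣQ_DR · Δt = 3759 × 900 s = 3.383 × 10^6 ft³.
Over A = 1.79 mi², depth = V / A = 0.814 in.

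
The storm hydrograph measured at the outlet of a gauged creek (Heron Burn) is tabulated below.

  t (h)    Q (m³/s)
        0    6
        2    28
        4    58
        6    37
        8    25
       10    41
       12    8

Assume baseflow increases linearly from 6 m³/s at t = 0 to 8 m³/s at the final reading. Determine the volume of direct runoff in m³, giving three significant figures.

V ≈ 1.11 × 10^6 m³

Direct-runoff ordinates (Q − Q_b): 0.00, 21.67, 51.33, 30.00, 17.67, 33.33, 0.00 m³/s.
ΣQ_DR = 154.0 m³/s.
With Δt = 2 h = 7200 s, V = ΣQ_DR · Δt = 154.0 × 7200 = 1.11 × 10^6 m³.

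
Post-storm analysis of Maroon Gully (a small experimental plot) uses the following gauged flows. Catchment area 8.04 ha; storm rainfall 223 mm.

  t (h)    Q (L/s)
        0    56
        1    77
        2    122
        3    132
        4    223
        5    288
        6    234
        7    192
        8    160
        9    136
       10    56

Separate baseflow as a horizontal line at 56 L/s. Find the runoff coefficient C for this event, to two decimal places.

C ≈ 0.21

ΣQ_DR = 1060 L/s; V = ΣQ_DR·Δt = 3.816 × 10^6 L.
Runoff depth d = V / A = 47.46 mm.
C = d / P = 47.46 / 223 = 0.21.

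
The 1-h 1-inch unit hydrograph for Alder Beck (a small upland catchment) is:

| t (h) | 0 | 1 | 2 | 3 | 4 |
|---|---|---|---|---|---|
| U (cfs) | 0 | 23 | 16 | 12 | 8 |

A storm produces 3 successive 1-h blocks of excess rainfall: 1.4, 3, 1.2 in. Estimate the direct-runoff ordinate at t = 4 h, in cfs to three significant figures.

By discrete convolution, Q_j = Σ (P_i / 1 in) · U_{j−i}.
At t = 4 h (j=4): Q = (1.4/1)·8 + (3/1)·12 + (1.2/1)·16 = 66.4 cfs.

Q ≈ 66.4 cfs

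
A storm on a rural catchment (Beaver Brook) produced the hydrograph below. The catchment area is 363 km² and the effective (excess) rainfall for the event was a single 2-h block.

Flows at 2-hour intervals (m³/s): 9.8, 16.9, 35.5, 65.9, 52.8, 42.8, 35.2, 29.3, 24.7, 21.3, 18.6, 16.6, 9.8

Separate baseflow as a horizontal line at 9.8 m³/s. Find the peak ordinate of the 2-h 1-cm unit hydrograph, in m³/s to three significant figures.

Direct runoff: 0.0, 7.1, 25.7, 56.1, 43.0, 33.0, 25.4, 19.5, 14.9, 11.5, 8.8, 6.8, 0.0 m³/s; ΣQ_DR = 251.8 m³/s, peak = 56.1 m³/s.
Runoff depth d = ΣQ_DR·Δt / A = 251.8 × 7200 / (363 km²) = 4.994 mm.
The 1-cm UH is the DRH scaled by (10 mm)/d, so U_p = 56.1 × 10/4.994 = 112 m³/s.

U_p ≈ 112 m³/s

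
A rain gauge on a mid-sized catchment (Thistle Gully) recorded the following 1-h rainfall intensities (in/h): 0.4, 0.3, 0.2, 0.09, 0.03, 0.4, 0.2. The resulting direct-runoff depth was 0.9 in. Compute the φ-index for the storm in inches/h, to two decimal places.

Only the 5 blocks with intensity above φ contribute runoff: 0.4, 0.3, 0.2, 0.4, 0.2 in/h.
Σ(I−φ)·Δt = d  ⇒  (0.4+0.3+0.2+0.4+0.2 − 5φ)·1 = 0.9
φ = (1.500 − 0.9/1) / 5 = 0.12 in/h.

φ ≈ 0.12 in/h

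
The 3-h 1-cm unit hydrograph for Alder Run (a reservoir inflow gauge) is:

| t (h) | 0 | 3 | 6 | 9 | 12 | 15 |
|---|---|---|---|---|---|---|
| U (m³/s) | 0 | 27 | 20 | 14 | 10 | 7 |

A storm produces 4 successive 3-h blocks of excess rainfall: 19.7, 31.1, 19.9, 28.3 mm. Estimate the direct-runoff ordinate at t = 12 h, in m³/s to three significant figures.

By discrete convolution, Q_j = Σ (P_i / 10 mm) · U_{j−i}.
At t = 12 h (j=4): Q = (19.7/10)·10 + (31.1/10)·14 + (19.9/10)·20 + (28.3/10)·27 = 179 m³/s.

Q ≈ 179 m³/s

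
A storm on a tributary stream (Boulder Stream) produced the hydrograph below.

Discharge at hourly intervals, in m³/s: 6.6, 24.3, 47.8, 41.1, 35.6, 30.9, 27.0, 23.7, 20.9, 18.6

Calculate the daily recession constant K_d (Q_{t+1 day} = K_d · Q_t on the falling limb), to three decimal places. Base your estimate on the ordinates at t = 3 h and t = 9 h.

K_d ≈ 0.042

Between t = 3 h and t = 9 h the flow falls from 41.1 to 18.6 m³/s over 6×1 h = 6 h.
Per-interval ratio K = (18.6/41.1)^(1/6) = 0.8762; K_d = K^(24/1) = 0.042.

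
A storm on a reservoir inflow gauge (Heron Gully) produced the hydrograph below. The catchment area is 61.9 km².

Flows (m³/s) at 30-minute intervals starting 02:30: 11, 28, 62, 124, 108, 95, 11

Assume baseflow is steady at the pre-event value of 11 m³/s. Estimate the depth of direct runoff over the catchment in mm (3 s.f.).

Direct runoff: 0.0, 17.0, 51.0, 113.0, 97.0, 84.0, 0.0 m³/s; ΣQ_DR = 362.0 m³/s.
V = ΣQ_DR · Δt = 362.0 × 1800 s = 6.516 × 10^5 m³.
Over A = 61.9 km², depth = V / A = 10.5 mm.

d ≈ 10.5 mm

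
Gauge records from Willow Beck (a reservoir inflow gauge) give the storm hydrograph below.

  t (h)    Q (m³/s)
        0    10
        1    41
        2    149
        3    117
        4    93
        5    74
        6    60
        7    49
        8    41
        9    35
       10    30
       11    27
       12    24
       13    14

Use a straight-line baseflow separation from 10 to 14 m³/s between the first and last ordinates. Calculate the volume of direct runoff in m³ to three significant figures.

V ≈ 2.15 × 10^6 m³

Direct-runoff ordinates (Q − Q_b): 0.00, 30.69, 138.38, 106.08, 81.77, 62.46, 48.15, 36.85, 28.54, 22.23, 16.92, 13.62, 10.31, 0.00 m³/s.
ΣQ_DR = 596.0 m³/s.
With Δt = 1 h = 3600 s, V = ΣQ_DR · Δt = 596.0 × 3600 = 2.15 × 10^6 m³.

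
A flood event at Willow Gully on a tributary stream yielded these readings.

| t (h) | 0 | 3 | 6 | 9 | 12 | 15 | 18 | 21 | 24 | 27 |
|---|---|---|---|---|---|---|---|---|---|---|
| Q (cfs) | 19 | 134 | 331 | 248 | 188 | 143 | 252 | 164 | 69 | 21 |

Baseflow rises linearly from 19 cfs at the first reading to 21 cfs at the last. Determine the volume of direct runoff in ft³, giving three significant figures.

Direct-runoff ordinates (Q − Q_b): 0.00, 114.78, 311.56, 228.33, 168.11, 122.89, 231.67, 143.44, 48.22, 0.00 cfs.
ΣQ_DR = 1369 cfs.
With Δt = 3 h = 10800 s, V = ΣQ_DR · Δt = 1369 × 10800 = 1.48 × 10^7 ft³.

V ≈ 1.48 × 10^7 ft³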